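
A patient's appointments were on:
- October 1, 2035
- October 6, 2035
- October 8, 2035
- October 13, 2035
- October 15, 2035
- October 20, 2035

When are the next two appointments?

October 22, 2035; October 27, 2035

Every event lands on a Monday or Saturday (gaps cycle 5, 2, 5, 2, 5).
So the schedule is: every Monday and Saturday.
Next Monday: October 22, 2035.
The following Saturday is October 27, 2035.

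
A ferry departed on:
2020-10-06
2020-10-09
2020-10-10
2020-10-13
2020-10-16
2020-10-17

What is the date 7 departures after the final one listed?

Gaps: 3, 1, 3, 3, 1 days — not constant, but cyclic with period 3.
The events fall on every Tuesday, Friday and Saturday.
Next Tuesday: 2020-10-20.
Next Friday: 2020-10-23.
Next Saturday: 2020-10-24.
Next Tuesday: 2020-10-27.
The following Friday is 2020-10-30.
The following Saturday is 2020-10-31.
The following Tuesday is 2020-11-03.

2020-11-03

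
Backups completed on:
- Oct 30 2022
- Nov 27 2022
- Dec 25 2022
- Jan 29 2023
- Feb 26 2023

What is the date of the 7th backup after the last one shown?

Sep 24 2023

Every date is a Sunday; gaps 28, 28, 35, 28 days.
Each is the last Sunday of its month (at least one falls on the 29th or later, ruling out '4th Sunday').
Last Sunday of March 2023: Mar 26 2023.
Last Sunday of April 2023: Apr 30 2023.
Last Sunday of May 2023: May 28 2023.
June 2023 ends with Sunday Jun 25 2023.
Last Sunday of July 2023: Jul 30 2023.
Last Sunday of August 2023: Aug 27 2023.
Last Sunday of September 2023: Sep 24 2023.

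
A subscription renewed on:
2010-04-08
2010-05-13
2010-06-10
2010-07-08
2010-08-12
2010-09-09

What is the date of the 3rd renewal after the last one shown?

2010-12-09

Gaps: 35, 28, 28, 35, 28 days — a mix of 28 and 35. Every date is a Thursday.
Each is the 2nd Thursday of its month.
2nd Thursday of October 2010: 2010-10-14.
2nd Thursday of November 2010: 2010-11-11.
December 2010 — 2nd Thursday is 2010-12-09.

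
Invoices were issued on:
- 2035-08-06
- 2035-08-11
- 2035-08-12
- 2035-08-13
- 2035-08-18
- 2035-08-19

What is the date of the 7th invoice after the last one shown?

2035-09-03

Every event lands on a Monday or Saturday or Sunday (gaps cycle 5, 1, 1, 5, 1).
So the schedule is: every Monday, Saturday and Sunday.
Next Monday: 2035-08-20.
Next Saturday: 2035-08-25.
Next Sunday: 2035-08-26.
Next Monday: 2035-08-27.
The following Saturday is 2035-09-01.
Next Sunday: 2035-09-02.
The following Monday is 2035-09-03.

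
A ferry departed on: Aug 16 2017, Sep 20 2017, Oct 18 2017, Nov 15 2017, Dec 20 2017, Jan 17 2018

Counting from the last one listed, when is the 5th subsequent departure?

Jun 20 2018

All dates are Wednesdays, 35, 28, 28, 35, 28 days apart.
Specifically, the 3rd Wednesday of each month.
February 2018 — 3rd Wednesday is Feb 21 2018.
March 2018 — 3rd Wednesday is Mar 21 2018.
3rd Wednesday of April 2018: Apr 18 2018.
May 2018 — 3rd Wednesday is May 16 2018.
3rd Wednesday of June 2018: Jun 20 2018.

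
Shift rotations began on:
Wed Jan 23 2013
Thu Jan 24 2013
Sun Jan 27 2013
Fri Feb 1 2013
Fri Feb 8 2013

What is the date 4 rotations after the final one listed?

Thu Mar 28 2013

Gaps: 1, 3, 5, 7 days — each gap is 2 larger than the previous one.
Next gap: 9 days. Fri Feb 8 2013 + 9 days = Sun Feb 17 2013.
Next gap: 11 days. Sun Feb 17 2013 + 11 days = Thu Feb 28 2013.
Next gap: 13 days. Thu Feb 28 2013 + 13 days = Wed Mar 13 2013.
Next gap: 15 days. Wed Mar 13 2013 + 15 days = Thu Mar 28 2013.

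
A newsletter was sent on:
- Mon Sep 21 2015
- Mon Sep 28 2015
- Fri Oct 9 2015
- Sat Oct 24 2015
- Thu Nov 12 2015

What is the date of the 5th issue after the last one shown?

The spacing grows by 4 each time: 7, 11, 15, 19 days.
Next gap: 23 days. Thu Nov 12 2015 + 23 days = Sat Dec 5 2015.
Next gap: 27 days. Sat Dec 5 2015 + 27 days = Fri Jan 1 2016.
Next gap: 31 days. Fri Jan 1 2016 + 31 days = Mon Feb 1 2016.
Next gap: 35 days. Mon Feb 1 2016 + 35 days = Mon Mar 7 2016.
Next gap: 39 days. Mon Mar 7 2016 + 39 days = Fri Apr 15 2016.

Fri Apr 15 2016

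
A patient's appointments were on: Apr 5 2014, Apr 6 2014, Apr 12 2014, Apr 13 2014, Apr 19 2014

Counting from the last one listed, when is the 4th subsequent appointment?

Every event lands on a Saturday or Sunday (gaps cycle 1, 6, 1, 6).
So the schedule is: every Saturday and Sunday.
Next Sunday: Apr 20 2014.
Next Saturday: Apr 26 2014.
The following Sunday is Apr 27 2014.
Next Saturday: May 3 2014.

May 3 2014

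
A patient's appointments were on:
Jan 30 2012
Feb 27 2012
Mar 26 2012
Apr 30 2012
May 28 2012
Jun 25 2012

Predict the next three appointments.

These are Mondays with 28, 28, 35, 28, 28-day gaps.
Each is the final Monday of its month — Jan 30 2012 is past the 28th, so '4th Monday' doesn't fit.
July 2012 ends with Monday Jul 30 2012.
Last Monday of August 2012: Aug 27 2012.
September 2012 ends with Monday Sep 24 2012.

Jul 30 2012, Aug 27 2012, Sep 24 2012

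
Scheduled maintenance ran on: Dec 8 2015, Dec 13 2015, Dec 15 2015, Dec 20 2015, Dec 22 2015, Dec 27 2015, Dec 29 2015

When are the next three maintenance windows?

The gap pattern 5, 2, 5, 2, 5, 2 repeats every 2 events.
These are the Tuesdays and Sundays of each week.
The following Sunday is Jan 3 2016.
Next Tuesday: Jan 5 2016.
The following Sunday is Jan 10 2016.

Jan 3 2016, Jan 5 2016, Jan 10 2016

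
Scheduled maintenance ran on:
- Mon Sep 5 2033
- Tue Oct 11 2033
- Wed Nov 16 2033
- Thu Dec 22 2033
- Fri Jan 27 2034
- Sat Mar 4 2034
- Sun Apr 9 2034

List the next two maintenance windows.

Mon May 15 2034, Tue Jun 20 2034

The spacing is 36, 36, 36, 36, 36, 36 days — always 36 days.
Sun Apr 9 2034 + 36 days = Mon May 15 2034.
Mon May 15 2034 + 36 days = Tue Jun 20 2034.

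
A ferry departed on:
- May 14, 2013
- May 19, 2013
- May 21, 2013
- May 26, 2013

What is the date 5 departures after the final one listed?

June 11, 2013

Gaps: 5, 2, 5 days — not constant, but cyclic with period 2.
The events fall on every Tuesday and Sunday.
The following Tuesday is May 28, 2013.
Next Sunday: June 2, 2013.
Next Tuesday: June 4, 2013.
The following Sunday is June 9, 2013.
The following Tuesday is June 11, 2013.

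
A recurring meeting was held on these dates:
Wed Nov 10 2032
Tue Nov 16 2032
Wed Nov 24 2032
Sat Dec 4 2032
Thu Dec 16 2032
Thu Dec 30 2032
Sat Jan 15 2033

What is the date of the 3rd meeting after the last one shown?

Wed Mar 16 2033

Gaps: 6, 8, 10, 12, 14, 16 days — each gap is 2 larger than the previous one.
Next gap: 18 days. Sat Jan 15 2033 + 18 days = Wed Feb 2 2033.
Next gap: 20 days. Wed Feb 2 2033 + 20 days = Tue Feb 22 2033.
Next gap: 22 days. Tue Feb 22 2033 + 22 days = Wed Mar 16 2033.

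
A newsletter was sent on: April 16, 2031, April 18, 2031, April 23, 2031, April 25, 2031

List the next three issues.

April 30, 2031; May 2, 2031; May 7, 2031

Every event lands on a Wednesday or Friday (gaps cycle 2, 5, 2).
So the schedule is: every Wednesday and Friday.
The following Wednesday is April 30, 2031.
Next Friday: May 2, 2031.
The following Wednesday is May 7, 2031.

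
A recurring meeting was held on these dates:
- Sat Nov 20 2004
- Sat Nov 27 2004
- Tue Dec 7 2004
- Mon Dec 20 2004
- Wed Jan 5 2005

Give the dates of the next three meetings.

Mon Jan 24 2005, Tue Feb 15 2005, Sat Mar 12 2005

Intervals are 7, 10, 13, 16 days — an arithmetic progression with common difference 3.
Next gap: 19 days. Wed Jan 5 2005 + 19 days = Mon Jan 24 2005.
Next gap: 22 days. Mon Jan 24 2005 + 22 days = Tue Feb 15 2005.
Next gap: 25 days. Tue Feb 15 2005 + 25 days = Sat Mar 12 2005.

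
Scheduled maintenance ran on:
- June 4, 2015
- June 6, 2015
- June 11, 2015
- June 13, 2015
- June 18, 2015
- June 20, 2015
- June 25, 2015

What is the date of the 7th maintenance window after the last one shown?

Gaps: 2, 5, 2, 5, 2, 5 days — not constant, but cyclic with period 2.
The events fall on every Thursday and Saturday.
The following Saturday is June 27, 2015.
The following Thursday is July 2, 2015.
The following Saturday is July 4, 2015.
The following Thursday is July 9, 2015.
The following Saturday is July 11, 2015.
Next Thursday: July 16, 2015.
Next Saturday: July 18, 2015.

July 18, 2015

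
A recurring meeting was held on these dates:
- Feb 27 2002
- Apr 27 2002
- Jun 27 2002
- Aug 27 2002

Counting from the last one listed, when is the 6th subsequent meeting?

Aug 27 2003

Each date is the 27th; the gaps (59, 61, 61) track the month lengths.
The rule is the 27th of every 2 months.
Next: October 2002 → Oct 27 2002.
Next: December 2002 → Dec 27 2002.
February 2003: Feb 27 2003.
April 2003: Apr 27 2003.
Next: June 2003 → Jun 27 2003.
August 2003: Aug 27 2003.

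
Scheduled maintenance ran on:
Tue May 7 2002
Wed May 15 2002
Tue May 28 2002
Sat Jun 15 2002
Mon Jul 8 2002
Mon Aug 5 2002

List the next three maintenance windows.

Sat Sep 7 2002, Tue Oct 15 2002, Wed Nov 27 2002

The spacing grows by 5 each time: 8, 13, 18, 23, 28 days.
Next gap: 33 days. Mon Aug 5 2002 + 33 days = Sat Sep 7 2002.
Next gap: 38 days. Sat Sep 7 2002 + 38 days = Tue Oct 15 2002.
Next gap: 43 days. Tue Oct 15 2002 + 43 days = Wed Nov 27 2002.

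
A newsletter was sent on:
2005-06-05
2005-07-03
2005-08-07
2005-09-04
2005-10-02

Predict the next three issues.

Gaps: 28, 35, 28, 28 days — a mix of 28 and 35. Every date is a Sunday.
Each is the 1st Sunday of its month.
1st Sunday of November 2005: 2005-11-06.
December 2005 — 1st Sunday is 2005-12-04.
1st Sunday of January 2006: 2006-01-01.

2005-11-06, 2005-12-04, 2006-01-01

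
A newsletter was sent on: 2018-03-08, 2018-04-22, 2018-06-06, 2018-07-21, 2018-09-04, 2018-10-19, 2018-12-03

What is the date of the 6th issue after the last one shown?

Gaps between consecutive events: 45, 45, 45, 45, 45, 45 days — a constant 45-day interval.
2018-12-03 + 45 days = 2019-01-17.
2019-01-17 + 45 days = 2019-03-03.
2019-03-03 + 45 days = 2019-04-17.
2019-04-17 + 45 days = 2019-06-01.
2019-06-01 + 45 days = 2019-07-16.
2019-07-16 + 45 days = 2019-08-30.

2019-08-30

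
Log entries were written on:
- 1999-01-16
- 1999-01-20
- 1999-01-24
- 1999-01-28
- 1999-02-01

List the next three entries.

Every event comes 4 days after the last (4, 4, 4, 4).
1999-02-01 + 4 days = 1999-02-05.
1999-02-05 + 4 days = 1999-02-09.
1999-02-09 + 4 days = 1999-02-13.

1999-02-05, 1999-02-09, 1999-02-13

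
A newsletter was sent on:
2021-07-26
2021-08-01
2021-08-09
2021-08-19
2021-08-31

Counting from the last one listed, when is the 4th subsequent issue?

Gaps: 6, 8, 10, 12 days — each gap is 2 larger than the previous one.
Next gap: 14 days. 2021-08-31 + 14 days = 2021-09-14.
Next gap: 16 days. 2021-09-14 + 16 days = 2021-09-30.
Next gap: 18 days. 2021-09-30 + 18 days = 2021-10-18.
Next gap: 20 days. 2021-10-18 + 20 days = 2021-11-07.

2021-11-07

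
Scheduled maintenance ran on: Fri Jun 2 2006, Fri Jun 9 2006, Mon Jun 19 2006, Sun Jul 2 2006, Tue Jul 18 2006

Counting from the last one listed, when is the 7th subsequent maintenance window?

Tue Jan 30 2007

Gaps: 7, 10, 13, 16 days — each gap is 3 larger than the previous one.
Next gap: 19 days. Tue Jul 18 2006 + 19 days = Sun Aug 6 2006.
Next gap: 22 days. Sun Aug 6 2006 + 22 days = Mon Aug 28 2006.
Next gap: 25 days. Mon Aug 28 2006 + 25 days = Fri Sep 22 2006.
Next gap: 28 days. Fri Sep 22 2006 + 28 days = Fri Oct 20 2006.
Next gap: 31 days. Fri Oct 20 2006 + 31 days = Mon Nov 20 2006.
Next gap: 34 days. Mon Nov 20 2006 + 34 days = Sun Dec 24 2006.
Next gap: 37 days. Sun Dec 24 2006 + 37 days = Tue Jan 30 2007.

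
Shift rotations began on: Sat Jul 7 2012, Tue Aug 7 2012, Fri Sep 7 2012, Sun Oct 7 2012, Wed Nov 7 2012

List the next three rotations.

The day-of-month is always 7 (31, 31, 30, 31 days between events).
So this recurs on the 7th of each month.
Next: December 2012 → Fri Dec 7 2012.
January 2013: Mon Jan 7 2013.
Next: February 2013 → Thu Feb 7 2013.

Fri Dec 7 2012, Mon Jan 7 2013, Thu Feb 7 2013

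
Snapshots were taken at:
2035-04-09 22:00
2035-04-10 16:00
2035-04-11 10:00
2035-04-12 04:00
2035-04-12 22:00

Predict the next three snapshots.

Gaps: 18, 18, 18, 18 hours — each event is 18 hours after the previous one.
2035-04-12 22:00 + 18 h = 2035-04-13 16:00.
2035-04-13 16:00 + 18 h = 2035-04-14 10:00.
2035-04-14 10:00 + 18 h = 2035-04-15 04:00.

2035-04-13 16:00, 2035-04-14 10:00, 2035-04-15 04:00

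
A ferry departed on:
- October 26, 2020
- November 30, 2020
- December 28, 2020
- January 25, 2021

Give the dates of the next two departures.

All Mondays; the gaps (35, 28, 28) vary with month length.
This is the last Monday of each month.
Last Monday of February 2021: February 22, 2021.
Last Monday of March 2021: March 29, 2021.

February 22, 2021; March 29, 2021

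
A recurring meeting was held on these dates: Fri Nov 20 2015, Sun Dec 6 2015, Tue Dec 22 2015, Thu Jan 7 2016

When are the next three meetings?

Sat Jan 23 2016, Mon Feb 8 2016, Wed Feb 24 2016

The spacing is 16, 16, 16 days — always 16 days.
Thu Jan 7 2016 + 16 days = Sat Jan 23 2016.
Sat Jan 23 2016 + 16 days = Mon Feb 8 2016.
Mon Feb 8 2016 + 16 days = Wed Feb 24 2016.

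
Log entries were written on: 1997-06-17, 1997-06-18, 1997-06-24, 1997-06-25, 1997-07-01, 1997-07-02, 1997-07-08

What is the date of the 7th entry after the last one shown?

1997-07-30

The gap pattern 1, 6, 1, 6, 1, 6 repeats every 2 events.
These are the Tuesdays and Wednesdays of each week.
The following Wednesday is 1997-07-09.
The following Tuesday is 1997-07-15.
The following Wednesday is 1997-07-16.
The following Tuesday is 1997-07-22.
Next Wednesday: 1997-07-23.
Next Tuesday: 1997-07-29.
Next Wednesday: 1997-07-30.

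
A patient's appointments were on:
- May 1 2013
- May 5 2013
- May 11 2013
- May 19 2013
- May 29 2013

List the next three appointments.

Gaps: 4, 6, 8, 10 days — each gap is 2 larger than the previous one.
Next gap: 12 days. May 29 2013 + 12 days = Jun 10 2013.
Next gap: 14 days. Jun 10 2013 + 14 days = Jun 24 2013.
Next gap: 16 days. Jun 24 2013 + 16 days = Jul 10 2013.

Jun 10 2013, Jun 24 2013, Jul 10 2013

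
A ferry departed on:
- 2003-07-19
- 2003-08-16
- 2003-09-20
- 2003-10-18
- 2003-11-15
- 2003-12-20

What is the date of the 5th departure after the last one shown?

2004-05-15

Gaps: 28, 35, 28, 28, 35 days — a mix of 28 and 35. Every date is a Saturday.
Each is the 3rd Saturday of its month.
January 2004 — 3rd Saturday is 2004-01-17.
3rd Saturday of February 2004: 2004-02-21.
3rd Saturday of March 2004: 2004-03-20.
April 2004 — 3rd Saturday is 2004-04-17.
May 2004 — 3rd Saturday is 2004-05-15.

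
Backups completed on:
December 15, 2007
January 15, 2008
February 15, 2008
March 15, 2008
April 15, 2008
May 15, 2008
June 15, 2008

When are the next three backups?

Gaps: 31, 31, 29, 31, 30, 31 days — not constant. Every event is on the 15th of the month.
Pattern: the 15th of each month.
Next: July 2008 → July 15, 2008.
Next: August 2008 → August 15, 2008.
Next: September 2008 → September 15, 2008.

July 15, 2008; August 15, 2008; September 15, 2008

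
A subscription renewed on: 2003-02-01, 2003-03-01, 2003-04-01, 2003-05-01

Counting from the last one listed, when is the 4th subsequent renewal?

2003-09-01

Gaps: 28, 31, 30 days — not constant. Every event is on the 1st of the month.
Pattern: the 1st of each month.
Next: June 2003 → 2003-06-01.
July 2003: 2003-07-01.
Next: August 2003 → 2003-08-01.
September 2003: 2003-09-01.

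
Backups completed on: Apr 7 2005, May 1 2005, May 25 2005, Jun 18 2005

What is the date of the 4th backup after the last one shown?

Sep 22 2005

Every event comes 24 days after the last (24, 24, 24).
Jun 18 2005 + 24 days = Jul 12 2005.
Jul 12 2005 + 24 days = Aug 5 2005.
Aug 5 2005 + 24 days = Aug 29 2005.
Aug 29 2005 + 24 days = Sep 22 2005.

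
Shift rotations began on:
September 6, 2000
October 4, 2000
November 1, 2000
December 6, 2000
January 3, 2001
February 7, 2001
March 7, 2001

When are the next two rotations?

April 4, 2001; May 2, 2001

Gaps: 28, 28, 35, 28, 35, 28 days — a mix of 28 and 35. Every date is a Wednesday.
Each is the 1st Wednesday of its month.
April 2001 — 1st Wednesday is April 4, 2001.
1st Wednesday of May 2001: May 2, 2001.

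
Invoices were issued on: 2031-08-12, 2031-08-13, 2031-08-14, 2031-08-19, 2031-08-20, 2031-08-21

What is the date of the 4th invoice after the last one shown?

2031-09-02

Gaps: 1, 1, 5, 1, 1 days — not constant, but cyclic with period 3.
The events fall on every Tuesday, Wednesday and Thursday.
The following Tuesday is 2031-08-26.
The following Wednesday is 2031-08-27.
Next Thursday: 2031-08-28.
The following Tuesday is 2031-09-02.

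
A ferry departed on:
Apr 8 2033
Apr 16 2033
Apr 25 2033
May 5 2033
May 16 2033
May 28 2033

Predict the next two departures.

Jun 10 2033, Jun 24 2033

The spacing grows by 1 each time: 8, 9, 10, 11, 12 days.
Next gap: 13 days. May 28 2033 + 13 days = Jun 10 2033.
Next gap: 14 days. Jun 10 2033 + 14 days = Jun 24 2033.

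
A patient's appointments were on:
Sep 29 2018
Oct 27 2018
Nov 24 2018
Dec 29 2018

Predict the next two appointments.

Jan 26 2019, Feb 23 2019

All Saturdays; the gaps (28, 28, 35) vary with month length.
This is the last Saturday of each month.
January 2019 ends with Saturday Jan 26 2019.
Last Saturday of February 2019: Feb 23 2019.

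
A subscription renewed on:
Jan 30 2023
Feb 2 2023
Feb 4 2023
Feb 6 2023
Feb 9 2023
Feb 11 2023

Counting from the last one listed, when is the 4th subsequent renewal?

Feb 20 2023

Every event lands on a Monday or Thursday or Saturday (gaps cycle 3, 2, 2, 3, 2).
So the schedule is: every Monday, Thursday and Saturday.
Next Monday: Feb 13 2023.
The following Thursday is Feb 16 2023.
Next Saturday: Feb 18 2023.
Next Monday: Feb 20 2023.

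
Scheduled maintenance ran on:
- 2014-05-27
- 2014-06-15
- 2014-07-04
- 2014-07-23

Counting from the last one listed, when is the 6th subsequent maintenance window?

2014-11-14

Every event comes 19 days after the last (19, 19, 19).
2014-07-23 + 19 days = 2014-08-11.
2014-08-11 + 19 days = 2014-08-30.
2014-08-30 + 19 days = 2014-09-18.
2014-09-18 + 19 days = 2014-10-07.
2014-10-07 + 19 days = 2014-10-26.
2014-10-26 + 19 days = 2014-11-14.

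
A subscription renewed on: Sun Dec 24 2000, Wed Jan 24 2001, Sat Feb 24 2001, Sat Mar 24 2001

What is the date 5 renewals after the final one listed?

The day-of-month is always 24 (31, 31, 28 days between events).
So this recurs on the 24th of each month.
April 2001: Tue Apr 24 2001.
May 2001: Thu May 24 2001.
June 2001: Sun Jun 24 2001.
July 2001: Tue Jul 24 2001.
Next: August 2001 → Fri Aug 24 2001.

Fri Aug 24 2001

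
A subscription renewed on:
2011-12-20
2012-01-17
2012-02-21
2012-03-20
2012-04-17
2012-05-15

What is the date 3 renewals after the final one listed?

2012-08-21

All dates are Tuesdays, 28, 35, 28, 28, 28 days apart.
Specifically, the 3rd Tuesday of each month.
3rd Tuesday of June 2012: 2012-06-19.
3rd Tuesday of July 2012: 2012-07-17.
August 2012 — 3rd Tuesday is 2012-08-21.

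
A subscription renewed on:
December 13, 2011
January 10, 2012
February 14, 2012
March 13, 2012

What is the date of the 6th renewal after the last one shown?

Gaps: 28, 35, 28 days — a mix of 28 and 35. Every date is a Tuesday.
Each is the 2nd Tuesday of its month.
April 2012 — 2nd Tuesday is April 10, 2012.
2nd Tuesday of May 2012: May 8, 2012.
2nd Tuesday of June 2012: June 12, 2012.
July 2012 — 2nd Tuesday is July 10, 2012.
August 2012 — 2nd Tuesday is August 14, 2012.
2nd Tuesday of September 2012: September 11, 2012.

September 11, 2012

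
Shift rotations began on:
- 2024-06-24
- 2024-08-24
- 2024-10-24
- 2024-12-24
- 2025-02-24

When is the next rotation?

2025-04-24

The day-of-month is always 24 (61, 61, 61, 62 days between events).
So this recurs on the 24th of every 2 months.
Next: April 2025 → 2025-04-24.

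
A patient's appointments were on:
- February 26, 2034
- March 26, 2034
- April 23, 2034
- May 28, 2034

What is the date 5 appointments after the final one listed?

October 22, 2034

These are Sundays at 28- or 35-day spacing (28, 28, 35).
The pattern: 4th Sunday of the month.
June 2034 — 4th Sunday is June 25, 2034.
4th Sunday of July 2034: July 23, 2034.
August 2034 — 4th Sunday is August 27, 2034.
4th Sunday of September 2034: September 24, 2034.
4th Sunday of October 2034: October 22, 2034.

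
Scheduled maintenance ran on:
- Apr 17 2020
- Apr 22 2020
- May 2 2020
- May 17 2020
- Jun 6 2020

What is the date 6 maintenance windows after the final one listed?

Jan 17 2021

The spacing grows by 5 each time: 5, 10, 15, 20 days.
Next gap: 25 days. Jun 6 2020 + 25 days = Jul 1 2020.
Next gap: 30 days. Jul 1 2020 + 30 days = Jul 31 2020.
Next gap: 35 days. Jul 31 2020 + 35 days = Sep 4 2020.
Next gap: 40 days. Sep 4 2020 + 40 days = Oct 14 2020.
Next gap: 45 days. Oct 14 2020 + 45 days = Nov 28 2020.
Next gap: 50 days. Nov 28 2020 + 50 days = Jan 17 2021.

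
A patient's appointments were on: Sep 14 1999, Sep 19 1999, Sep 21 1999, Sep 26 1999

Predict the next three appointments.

Every event lands on a Tuesday or Sunday (gaps cycle 5, 2, 5).
So the schedule is: every Tuesday and Sunday.
Next Tuesday: Sep 28 1999.
Next Sunday: Oct 3 1999.
The following Tuesday is Oct 5 1999.

Sep 28 1999, Oct 3 1999, Oct 5 1999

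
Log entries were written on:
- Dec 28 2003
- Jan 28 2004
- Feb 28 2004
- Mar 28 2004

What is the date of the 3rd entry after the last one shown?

Each date is the 28th; the gaps (31, 31, 29) track the month lengths.
The rule is the 28th of each month.
Next: April 2004 → Apr 28 2004.
May 2004: May 28 2004.
Next: June 2004 → Jun 28 2004.

Jun 28 2004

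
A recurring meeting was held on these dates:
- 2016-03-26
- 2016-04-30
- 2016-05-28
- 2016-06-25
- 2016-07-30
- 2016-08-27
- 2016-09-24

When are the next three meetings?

Every date is a Saturday; gaps 35, 28, 28, 35, 28, 28 days.
Each is the last Saturday of its month (at least one falls on the 29th or later, ruling out '4th Saturday').
Last Saturday of October 2016: 2016-10-29.
Last Saturday of November 2016: 2016-11-26.
December 2016 ends with Saturday 2016-12-31.

2016-10-29, 2016-11-26, 2016-12-31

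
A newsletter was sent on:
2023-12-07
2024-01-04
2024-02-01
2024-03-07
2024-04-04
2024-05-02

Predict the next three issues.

2024-06-06, 2024-07-04, 2024-08-01

All dates are Thursdays, 28, 28, 35, 28, 28 days apart.
Specifically, the 1st Thursday of each month.
June 2024 — 1st Thursday is 2024-06-06.
July 2024 — 1st Thursday is 2024-07-04.
1st Thursday of August 2024: 2024-08-01.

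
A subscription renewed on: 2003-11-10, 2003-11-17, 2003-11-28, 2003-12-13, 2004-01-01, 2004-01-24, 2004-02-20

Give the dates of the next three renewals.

The spacing grows by 4 each time: 7, 11, 15, 19, 23, 27 days.
Next gap: 31 days. 2004-02-20 + 31 days = 2004-03-22.
Next gap: 35 days. 2004-03-22 + 35 days = 2004-04-26.
Next gap: 39 days. 2004-04-26 + 39 days = 2004-06-04.

2004-03-22, 2004-04-26, 2004-06-04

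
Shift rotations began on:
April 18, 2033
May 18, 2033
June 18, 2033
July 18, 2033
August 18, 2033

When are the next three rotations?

Gaps: 30, 31, 30, 31 days — not constant. Every event is on the 18th of the month.
Pattern: the 18th of each month.
Next: September 2033 → September 18, 2033.
Next: October 2033 → October 18, 2033.
November 2033: November 18, 2033.

September 18, 2033; October 18, 2033; November 18, 2033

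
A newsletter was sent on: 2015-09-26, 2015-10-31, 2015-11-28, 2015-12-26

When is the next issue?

2016-01-30

All Saturdays; the gaps (35, 28, 28) vary with month length.
This is the last Saturday of each month.
January 2016 ends with Saturday 2016-01-30.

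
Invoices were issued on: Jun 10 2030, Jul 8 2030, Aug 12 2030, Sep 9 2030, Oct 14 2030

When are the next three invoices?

These are Mondays at 28- or 35-day spacing (28, 35, 28, 35).
The pattern: 2nd Monday of the month.
November 2030 — 2nd Monday is Nov 11 2030.
2nd Monday of December 2030: Dec 9 2030.
January 2031 — 2nd Monday is Jan 13 2031.

Nov 11 2030, Dec 9 2030, Jan 13 2031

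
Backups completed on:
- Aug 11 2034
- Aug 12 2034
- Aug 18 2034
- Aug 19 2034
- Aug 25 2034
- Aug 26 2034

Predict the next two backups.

Sep 1 2034, Sep 2 2034

Every event lands on a Friday or Saturday (gaps cycle 1, 6, 1, 6, 1).
So the schedule is: every Friday and Saturday.
Next Friday: Sep 1 2034.
Next Saturday: Sep 2 2034.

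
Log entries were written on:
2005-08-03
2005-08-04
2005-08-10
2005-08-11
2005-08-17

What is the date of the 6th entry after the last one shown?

2005-09-07

Gaps: 1, 6, 1, 6 days — not constant, but cyclic with period 2.
The events fall on every Wednesday and Thursday.
Next Thursday: 2005-08-18.
Next Wednesday: 2005-08-24.
The following Thursday is 2005-08-25.
Next Wednesday: 2005-08-31.
Next Thursday: 2005-09-01.
Next Wednesday: 2005-09-07.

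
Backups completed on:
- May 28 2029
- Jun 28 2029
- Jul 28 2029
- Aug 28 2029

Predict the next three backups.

Gaps: 31, 30, 31 days — not constant. Every event is on the 28th of the month.
Pattern: the 28th of each month.
Next: September 2029 → Sep 28 2029.
Next: October 2029 → Oct 28 2029.
Next: November 2029 → Nov 28 2029.

Sep 28 2029, Oct 28 2029, Nov 28 2029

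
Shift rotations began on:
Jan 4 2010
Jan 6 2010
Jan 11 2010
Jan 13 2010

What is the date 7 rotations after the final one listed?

Every event lands on a Monday or Wednesday (gaps cycle 2, 5, 2).
So the schedule is: every Monday and Wednesday.
The following Monday is Jan 18 2010.
Next Wednesday: Jan 20 2010.
Next Monday: Jan 25 2010.
The following Wednesday is Jan 27 2010.
Next Monday: Feb 1 2010.
The following Wednesday is Feb 3 2010.
Next Monday: Feb 8 2010.

Feb 8 2010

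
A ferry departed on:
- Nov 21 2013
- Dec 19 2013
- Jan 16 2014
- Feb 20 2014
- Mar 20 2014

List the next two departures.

Apr 17 2014, May 15 2014

These are Thursdays at 28- or 35-day spacing (28, 28, 35, 28).
The pattern: 3rd Thursday of the month.
3rd Thursday of April 2014: Apr 17 2014.
May 2014 — 3rd Thursday is May 15 2014.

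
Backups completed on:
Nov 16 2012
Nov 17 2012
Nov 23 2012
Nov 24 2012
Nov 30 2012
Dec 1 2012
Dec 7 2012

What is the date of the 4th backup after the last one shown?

Dec 21 2012

The gap pattern 1, 6, 1, 6, 1, 6 repeats every 2 events.
These are the Fridays and Saturdays of each week.
The following Saturday is Dec 8 2012.
The following Friday is Dec 14 2012.
The following Saturday is Dec 15 2012.
The following Friday is Dec 21 2012.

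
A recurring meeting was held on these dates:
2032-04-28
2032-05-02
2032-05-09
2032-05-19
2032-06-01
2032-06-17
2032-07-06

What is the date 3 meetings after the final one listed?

2032-09-19

The spacing grows by 3 each time: 4, 7, 10, 13, 16, 19 days.
Next gap: 22 days. 2032-07-06 + 22 days = 2032-07-28.
Next gap: 25 days. 2032-07-28 + 25 days = 2032-08-22.
Next gap: 28 days. 2032-08-22 + 28 days = 2032-09-19.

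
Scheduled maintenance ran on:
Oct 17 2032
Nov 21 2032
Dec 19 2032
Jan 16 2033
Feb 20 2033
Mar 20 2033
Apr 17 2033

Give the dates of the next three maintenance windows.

May 15 2033, Jun 19 2033, Jul 17 2033

All dates are Sundays, 35, 28, 28, 35, 28, 28 days apart.
Specifically, the 3rd Sunday of each month.
May 2033 — 3rd Sunday is May 15 2033.
3rd Sunday of June 2033: Jun 19 2033.
July 2033 — 3rd Sunday is Jul 17 2033.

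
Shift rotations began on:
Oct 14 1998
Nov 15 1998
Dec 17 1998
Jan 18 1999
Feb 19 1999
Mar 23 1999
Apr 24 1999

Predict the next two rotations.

Every event comes 32 days after the last (32, 32, 32, 32, 32, 32).
Apr 24 1999 + 32 days = May 26 1999.
May 26 1999 + 32 days = Jun 27 1999.

May 26 1999, Jun 27 1999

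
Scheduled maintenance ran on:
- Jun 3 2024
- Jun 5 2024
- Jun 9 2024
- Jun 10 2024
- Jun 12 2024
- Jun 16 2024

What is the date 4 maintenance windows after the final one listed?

Jun 24 2024

Gaps: 2, 4, 1, 2, 4 days — not constant, but cyclic with period 3.
The events fall on every Monday, Wednesday and Sunday.
Next Monday: Jun 17 2024.
The following Wednesday is Jun 19 2024.
The following Sunday is Jun 23 2024.
Next Monday: Jun 24 2024.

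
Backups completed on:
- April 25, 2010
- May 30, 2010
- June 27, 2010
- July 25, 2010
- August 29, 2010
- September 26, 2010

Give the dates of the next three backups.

October 31, 2010; November 28, 2010; December 26, 2010

These are Sundays with 35, 28, 28, 35, 28-day gaps.
Each is the final Sunday of its month — May 30, 2010 is past the 28th, so '4th Sunday' doesn't fit.
October 2010 ends with Sunday October 31, 2010.
November 2010 ends with Sunday November 28, 2010.
December 2010 ends with Sunday December 26, 2010.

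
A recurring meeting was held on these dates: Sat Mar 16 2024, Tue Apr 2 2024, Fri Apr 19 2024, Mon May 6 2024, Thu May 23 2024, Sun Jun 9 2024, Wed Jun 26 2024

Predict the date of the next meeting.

Sat Jul 13 2024

Every event comes 17 days after the last (17, 17, 17, 17, 17, 17).
Wed Jun 26 2024 + 17 days = Sat Jul 13 2024.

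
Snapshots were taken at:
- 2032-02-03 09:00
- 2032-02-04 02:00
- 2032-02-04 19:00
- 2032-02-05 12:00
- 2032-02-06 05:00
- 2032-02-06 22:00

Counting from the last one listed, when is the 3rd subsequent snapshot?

2032-02-09 01:00

The interval is a steady 17 hours (17, 17, 17, 17, 17).
2032-02-06 22:00 + 17 h = 2032-02-07 15:00.
2032-02-07 15:00 + 17 h = 2032-02-08 08:00.
2032-02-08 08:00 + 17 h = 2032-02-09 01:00.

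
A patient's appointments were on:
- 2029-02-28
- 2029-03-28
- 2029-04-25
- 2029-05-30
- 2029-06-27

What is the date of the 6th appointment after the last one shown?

All Wednesdays; the gaps (28, 28, 35, 28) vary with month length.
This is the last Wednesday of each month.
Last Wednesday of July 2029: 2029-07-25.
Last Wednesday of August 2029: 2029-08-29.
September 2029 ends with Wednesday 2029-09-26.
Last Wednesday of October 2029: 2029-10-31.
November 2029 ends with Wednesday 2029-11-28.
Last Wednesday of December 2029: 2029-12-26.

2029-12-26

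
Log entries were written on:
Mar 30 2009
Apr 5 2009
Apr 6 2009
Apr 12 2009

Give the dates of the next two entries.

Apr 13 2009, Apr 19 2009

Every event lands on a Monday or Sunday (gaps cycle 6, 1, 6).
So the schedule is: every Monday and Sunday.
The following Monday is Apr 13 2009.
The following Sunday is Apr 19 2009.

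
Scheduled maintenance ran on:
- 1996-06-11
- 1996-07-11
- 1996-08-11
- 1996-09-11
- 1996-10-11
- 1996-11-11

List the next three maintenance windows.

Gaps: 30, 31, 31, 30, 31 days — not constant. Every event is on the 11th of the month.
Pattern: the 11th of each month.
Next: December 1996 → 1996-12-11.
Next: January 1997 → 1997-01-11.
February 1997: 1997-02-11.

1996-12-11, 1997-01-11, 1997-02-11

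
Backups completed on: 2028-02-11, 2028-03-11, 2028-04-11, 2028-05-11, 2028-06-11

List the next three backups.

2028-07-11, 2028-08-11, 2028-09-11

Gaps: 29, 31, 30, 31 days — not constant. Every event is on the 11th of the month.
Pattern: the 11th of each month.
Next: July 2028 → 2028-07-11.
Next: August 2028 → 2028-08-11.
September 2028: 2028-09-11.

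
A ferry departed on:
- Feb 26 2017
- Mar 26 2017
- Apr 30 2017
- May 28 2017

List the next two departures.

Jun 25 2017, Jul 30 2017

All Sundays; the gaps (28, 35, 28) vary with month length.
This is the last Sunday of each month.
Last Sunday of June 2017: Jun 25 2017.
Last Sunday of July 2017: Jul 30 2017.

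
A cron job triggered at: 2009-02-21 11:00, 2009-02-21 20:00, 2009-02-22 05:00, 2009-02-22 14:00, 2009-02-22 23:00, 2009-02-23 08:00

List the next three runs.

The interval is a steady 9 hours (9, 9, 9, 9, 9).
2009-02-23 08:00 + 9 h = 2009-02-23 17:00.
2009-02-23 17:00 + 9 h = 2009-02-24 02:00.
2009-02-24 02:00 + 9 h = 2009-02-24 11:00.

2009-02-23 17:00, 2009-02-24 02:00, 2009-02-24 11:00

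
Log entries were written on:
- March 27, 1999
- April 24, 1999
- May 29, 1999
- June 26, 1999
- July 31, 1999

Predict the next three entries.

All Saturdays; the gaps (28, 35, 28, 35) vary with month length.
This is the last Saturday of each month.
Last Saturday of August 1999: August 28, 1999.
September 1999 ends with Saturday September 25, 1999.
Last Saturday of October 1999: October 30, 1999.

August 28, 1999; September 25, 1999; October 30, 1999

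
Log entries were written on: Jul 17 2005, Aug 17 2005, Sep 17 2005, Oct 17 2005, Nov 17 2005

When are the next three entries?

The day-of-month is always 17 (31, 31, 30, 31 days between events).
So this recurs on the 17th of each month.
December 2005: Dec 17 2005.
January 2006: Jan 17 2006.
Next: February 2006 → Feb 17 2006.

Dec 17 2005, Jan 17 2006, Feb 17 2006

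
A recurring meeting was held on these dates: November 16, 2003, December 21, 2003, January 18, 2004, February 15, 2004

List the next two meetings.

Gaps: 35, 28, 28 days — a mix of 28 and 35. Every date is a Sunday.
Each is the 3rd Sunday of its month.
March 2004 — 3rd Sunday is March 21, 2004.
April 2004 — 3rd Sunday is April 18, 2004.

March 21, 2004; April 18, 2004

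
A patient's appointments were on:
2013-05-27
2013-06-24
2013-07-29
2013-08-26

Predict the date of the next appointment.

All Mondays; the gaps (28, 35, 28) vary with month length.
This is the last Monday of each month.
Last Monday of September 2013: 2013-09-30.

2013-09-30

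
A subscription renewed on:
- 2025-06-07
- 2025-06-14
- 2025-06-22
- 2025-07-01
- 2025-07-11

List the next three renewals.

2025-07-22, 2025-08-03, 2025-08-16

Gaps: 7, 8, 9, 10 days — each gap is 1 larger than the previous one.
Next gap: 11 days. 2025-07-11 + 11 days = 2025-07-22.
Next gap: 12 days. 2025-07-22 + 12 days = 2025-08-03.
Next gap: 13 days. 2025-08-03 + 13 days = 2025-08-16.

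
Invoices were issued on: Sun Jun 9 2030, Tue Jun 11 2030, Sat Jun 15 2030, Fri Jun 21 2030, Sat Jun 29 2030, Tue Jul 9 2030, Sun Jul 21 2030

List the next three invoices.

Sun Aug 4 2030, Tue Aug 20 2030, Sat Sep 7 2030

Gaps: 2, 4, 6, 8, 10, 12 days — each gap is 2 larger than the previous one.
Next gap: 14 days. Sun Jul 21 2030 + 14 days = Sun Aug 4 2030.
Next gap: 16 days. Sun Aug 4 2030 + 16 days = Tue Aug 20 2030.
Next gap: 18 days. Tue Aug 20 2030 + 18 days = Sat Sep 7 2030.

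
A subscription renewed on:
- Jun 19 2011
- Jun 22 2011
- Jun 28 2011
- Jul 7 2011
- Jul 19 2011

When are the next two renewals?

Gaps: 3, 6, 9, 12 days — each gap is 3 larger than the previous one.
Next gap: 15 days. Jul 19 2011 + 15 days = Aug 3 2011.
Next gap: 18 days. Aug 3 2011 + 18 days = Aug 21 2011.

Aug 3 2011, Aug 21 2011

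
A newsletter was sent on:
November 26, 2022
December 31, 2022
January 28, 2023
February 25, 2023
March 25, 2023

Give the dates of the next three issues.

All Saturdays; the gaps (35, 28, 28, 28) vary with month length.
This is the last Saturday of each month.
April 2023 ends with Saturday April 29, 2023.
Last Saturday of May 2023: May 27, 2023.
June 2023 ends with Saturday June 24, 2023.

April 29, 2023; May 27, 2023; June 24, 2023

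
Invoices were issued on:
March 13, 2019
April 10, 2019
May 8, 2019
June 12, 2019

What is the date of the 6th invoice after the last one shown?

Gaps: 28, 28, 35 days — a mix of 28 and 35. Every date is a Wednesday.
Each is the 2nd Wednesday of its month.
July 2019 — 2nd Wednesday is July 10, 2019.
2nd Wednesday of August 2019: August 14, 2019.
September 2019 — 2nd Wednesday is September 11, 2019.
October 2019 — 2nd Wednesday is October 9, 2019.
November 2019 — 2nd Wednesday is November 13, 2019.
December 2019 — 2nd Wednesday is December 11, 2019.

December 11, 2019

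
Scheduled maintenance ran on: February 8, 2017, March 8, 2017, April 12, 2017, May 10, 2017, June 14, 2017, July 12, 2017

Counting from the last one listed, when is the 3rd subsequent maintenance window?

These are Wednesdays at 28- or 35-day spacing (28, 35, 28, 35, 28).
The pattern: 2nd Wednesday of the month.
2nd Wednesday of August 2017: August 9, 2017.
September 2017 — 2nd Wednesday is September 13, 2017.
2nd Wednesday of October 2017: October 11, 2017.

October 11, 2017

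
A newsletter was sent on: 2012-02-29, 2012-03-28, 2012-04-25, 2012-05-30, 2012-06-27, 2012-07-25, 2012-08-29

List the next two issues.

These are Wednesdays with 28, 28, 35, 28, 28, 35-day gaps.
Each is the final Wednesday of its month — 2012-02-29 is past the 28th, so '4th Wednesday' doesn't fit.
Last Wednesday of September 2012: 2012-09-26.
Last Wednesday of October 2012: 2012-10-31.

2012-09-26, 2012-10-31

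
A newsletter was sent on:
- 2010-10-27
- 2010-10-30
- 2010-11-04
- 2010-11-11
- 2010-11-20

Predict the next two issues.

2010-12-01, 2010-12-14

The spacing grows by 2 each time: 3, 5, 7, 9 days.
Next gap: 11 days. 2010-11-20 + 11 days = 2010-12-01.
Next gap: 13 days. 2010-12-01 + 13 days = 2010-12-14.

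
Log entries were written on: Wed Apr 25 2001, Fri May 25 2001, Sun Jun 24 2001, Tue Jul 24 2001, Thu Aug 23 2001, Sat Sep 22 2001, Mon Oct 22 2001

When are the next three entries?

Wed Nov 21 2001, Fri Dec 21 2001, Sun Jan 20 2002

The spacing is 30, 30, 30, 30, 30, 30 days — always 30 days.
Mon Oct 22 2001 + 30 days = Wed Nov 21 2001.
Wed Nov 21 2001 + 30 days = Fri Dec 21 2001.
Fri Dec 21 2001 + 30 days = Sun Jan 20 2002.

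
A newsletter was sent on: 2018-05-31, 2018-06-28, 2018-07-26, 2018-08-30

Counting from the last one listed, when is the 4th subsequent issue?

2018-12-27

Every date is a Thursday; gaps 28, 28, 35 days.
Each is the last Thursday of its month (at least one falls on the 29th or later, ruling out '4th Thursday').
Last Thursday of September 2018: 2018-09-27.
Last Thursday of October 2018: 2018-10-25.
November 2018 ends with Thursday 2018-11-29.
December 2018 ends with Thursday 2018-12-27.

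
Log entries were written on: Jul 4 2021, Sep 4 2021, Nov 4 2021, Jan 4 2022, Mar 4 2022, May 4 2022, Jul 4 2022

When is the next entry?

The day-of-month is always 4 (62, 61, 61, 59, 61, 61 days between events).
So this recurs on the 4th of every 2 months.
September 2022: Sep 4 2022.

Sep 4 2022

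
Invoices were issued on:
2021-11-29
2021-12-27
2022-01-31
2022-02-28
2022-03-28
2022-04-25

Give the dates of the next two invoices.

2022-05-30, 2022-06-27

All Mondays; the gaps (28, 35, 28, 28, 28) vary with month length.
This is the last Monday of each month.
Last Monday of May 2022: 2022-05-30.
June 2022 ends with Monday 2022-06-27.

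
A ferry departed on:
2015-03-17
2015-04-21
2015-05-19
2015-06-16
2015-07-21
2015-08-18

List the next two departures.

2015-09-15, 2015-10-20

All dates are Tuesdays, 35, 28, 28, 35, 28 days apart.
Specifically, the 3rd Tuesday of each month.
3rd Tuesday of September 2015: 2015-09-15.
3rd Tuesday of October 2015: 2015-10-20.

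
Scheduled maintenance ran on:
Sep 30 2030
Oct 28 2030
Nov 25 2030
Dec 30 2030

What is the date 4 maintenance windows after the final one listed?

Apr 28 2031

All Mondays; the gaps (28, 28, 35) vary with month length.
This is the last Monday of each month.
Last Monday of January 2031: Jan 27 2031.
Last Monday of February 2031: Feb 24 2031.
March 2031 ends with Monday Mar 31 2031.
Last Monday of April 2031: Apr 28 2031.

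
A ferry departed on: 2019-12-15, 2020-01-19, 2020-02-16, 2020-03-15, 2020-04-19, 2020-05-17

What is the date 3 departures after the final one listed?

2020-08-16

Gaps: 35, 28, 28, 35, 28 days — a mix of 28 and 35. Every date is a Sunday.
Each is the 3rd Sunday of its month.
3rd Sunday of June 2020: 2020-06-21.
3rd Sunday of July 2020: 2020-07-19.
3rd Sunday of August 2020: 2020-08-16.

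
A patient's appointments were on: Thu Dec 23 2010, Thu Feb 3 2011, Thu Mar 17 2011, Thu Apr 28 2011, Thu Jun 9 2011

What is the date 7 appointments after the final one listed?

The spacing is 42, 42, 42, 42 days — always 42 days.
Thu Jun 9 2011 + 42 days = Thu Jul 21 2011.
Thu Jul 21 2011 + 42 days = Thu Sep 1 2011.
Thu Sep 1 2011 + 42 days = Thu Oct 13 2011.
Thu Oct 13 2011 + 42 days = Thu Nov 24 2011.
Thu Nov 24 2011 + 42 days = Thu Jan 5 2012.
Thu Jan 5 2012 + 42 days = Thu Feb 16 2012.
Thu Feb 16 2012 + 42 days = Thu Mar 29 2012.

Thu Mar 29 2012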